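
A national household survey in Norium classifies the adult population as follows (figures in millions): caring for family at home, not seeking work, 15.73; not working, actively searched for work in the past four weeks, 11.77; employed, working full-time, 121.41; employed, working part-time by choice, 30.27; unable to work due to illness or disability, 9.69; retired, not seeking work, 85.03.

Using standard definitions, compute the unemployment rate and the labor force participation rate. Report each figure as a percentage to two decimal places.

Employed = 121.41 + 30.27 = 151.68 million.
Unemployed = 11.77 million.
Labor force = 151.68 + 11.77 = 163.45 million.
Not in labor force = 15.73 + 9.69 + 85.03 = 110.45 million (those not working and not actively searching are outside the labor force).
Civilian working-age population = 163.45 + 110.45 = 273.90 million.
Unemployment rate = 11.77 / 163.45 = 7.20%.
Labor force participation rate = 163.45 / 273.90 = 59.68%.

Unemployment rate ≈ 7.20%; labor force participation rate ≈ 59.68%.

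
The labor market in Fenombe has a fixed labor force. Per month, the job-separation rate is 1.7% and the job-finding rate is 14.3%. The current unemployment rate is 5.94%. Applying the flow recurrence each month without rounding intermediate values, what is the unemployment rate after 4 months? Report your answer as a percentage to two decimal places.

With a fixed labor force, u_{t+1} = u_t + s·(1−u_t) − f·u_t = u_t·(1−s−f) + s.
Here 1−s−f = 0.840 and s = 0.017.
u_1 = 0.059400 × 0.840 + 0.017 = 0.066896.
u_2 = 0.066896 × 0.840 + 0.017 = 0.073193.
u_3 = 0.073193 × 0.840 + 0.017 = 0.078482.
u_4 = 0.078482 × 0.840 + 0.017 = 0.082925.

Unemployment rate after four months ≈ 8.29%.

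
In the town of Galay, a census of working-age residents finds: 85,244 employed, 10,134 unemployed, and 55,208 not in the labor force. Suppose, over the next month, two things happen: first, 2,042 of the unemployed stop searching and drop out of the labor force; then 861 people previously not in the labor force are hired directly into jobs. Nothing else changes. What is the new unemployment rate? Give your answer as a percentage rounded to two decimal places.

New unemployment rate ≈ 8.59%.

Initially, labor force = 85,244 + 10,134 = 95,378, so u = 10,134/95,378 = 10.63%.
After the first change, unemployed and labor force both fall by 2,042 → E = 85,244, U = 8,092, labor force = 93,336.
After the second change, employed and labor force both rise by 861; unemployed unchanged → E = 86,105, U = 8,092, labor force = 94,197.
New unemployment rate = 8,092 / 94,197 = 8.59%.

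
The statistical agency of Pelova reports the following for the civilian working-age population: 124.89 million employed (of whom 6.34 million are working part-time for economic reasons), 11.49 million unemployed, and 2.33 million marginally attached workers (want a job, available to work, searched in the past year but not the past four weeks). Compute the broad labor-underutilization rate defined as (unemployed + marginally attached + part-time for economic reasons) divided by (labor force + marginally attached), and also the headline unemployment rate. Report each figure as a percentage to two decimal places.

Labor force = 124.89 + 11.49 = 136.38 million.
Numerator = 11.49 + 2.33 + 6.34 = 20.16 million.
Denominator = 136.38 + 2.33 = 138.71 million.
Broad rate = 20.16 / 138.71 = 14.53%.
Headline unemployment rate = 11.49 / 136.38 = 8.42%.

Broad underutilization rate ≈ 14.53%; headline unemployment rate ≈ 8.42%.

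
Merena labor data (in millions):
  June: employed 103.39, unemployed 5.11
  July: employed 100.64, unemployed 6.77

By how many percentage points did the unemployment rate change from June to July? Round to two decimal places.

June: labor force = 103.39 + 5.11 = 108.50; u = 5.11/108.50 = 4.71%.
July: labor force = 100.64 + 6.77 = 107.41; u = 6.77/107.41 = 6.30%.
Change = 6.30% − 4.71% = +1.59 pp.

The unemployment rate changed by +1.59 percentage points.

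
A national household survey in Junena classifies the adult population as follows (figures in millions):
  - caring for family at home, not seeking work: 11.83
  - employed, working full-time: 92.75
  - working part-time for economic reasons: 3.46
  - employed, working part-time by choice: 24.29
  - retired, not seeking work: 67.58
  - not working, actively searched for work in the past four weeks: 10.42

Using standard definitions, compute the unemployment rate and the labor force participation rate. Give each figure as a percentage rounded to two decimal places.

Employed = 92.75 + 3.46 + 24.29 = 120.50 million (anyone who worked, including part-time for economic reasons, counts as employed).
Unemployed = 10.42 million.
Labor force = 120.50 + 10.42 = 130.92 million.
Not in labor force = 11.83 + 67.58 = 79.41 million (those not working and not actively searching are outside the labor force).
Civilian working-age population = 130.92 + 79.41 = 210.33 million.
Unemployment rate = 10.42 / 130.92 = 7.96%.
Labor force participation rate = 130.92 / 210.33 = 62.25%.

Unemployment rate ≈ 7.96%; labor force participation rate ≈ 62.25%.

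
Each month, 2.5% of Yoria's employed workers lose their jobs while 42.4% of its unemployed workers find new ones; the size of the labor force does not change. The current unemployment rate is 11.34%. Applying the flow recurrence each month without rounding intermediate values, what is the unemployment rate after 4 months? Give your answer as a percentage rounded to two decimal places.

Unemployment rate after four months ≈ 6.10%.

With a fixed labor force, u_{t+1} = u_t + s·(1−u_t) − f·u_t = u_t·(1−s−f) + s.
Here 1−s−f = 0.551 and s = 0.025.
u_1 = 0.113400 × 0.551 + 0.025 = 0.087483.
u_2 = 0.087483 × 0.551 + 0.025 = 0.073203.
u_3 = 0.073203 × 0.551 + 0.025 = 0.065335.
u_4 = 0.065335 × 0.551 + 0.025 = 0.061000.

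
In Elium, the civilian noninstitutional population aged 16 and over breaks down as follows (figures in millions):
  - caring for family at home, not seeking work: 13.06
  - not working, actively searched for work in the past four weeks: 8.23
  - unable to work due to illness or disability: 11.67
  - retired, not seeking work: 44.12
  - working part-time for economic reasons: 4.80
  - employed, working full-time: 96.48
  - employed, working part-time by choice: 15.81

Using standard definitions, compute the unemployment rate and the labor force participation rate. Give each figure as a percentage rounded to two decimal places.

Unemployment rate ≈ 6.57%; labor force participation rate ≈ 64.54%.

Employed = 4.80 + 96.48 + 15.81 = 117.09 million (anyone who worked, including part-time for economic reasons, counts as employed).
Unemployed = 8.23 million.
Labor force = 117.09 + 8.23 = 125.32 million.
Not in labor force = 13.06 + 11.67 + 44.12 = 68.85 million (those not working and not actively searching are outside the labor force).
Civilian working-age population = 125.32 + 68.85 = 194.17 million.
Unemployment rate = 8.23 / 125.32 = 6.57%.
Labor force participation rate = 125.32 / 194.17 = 64.54%.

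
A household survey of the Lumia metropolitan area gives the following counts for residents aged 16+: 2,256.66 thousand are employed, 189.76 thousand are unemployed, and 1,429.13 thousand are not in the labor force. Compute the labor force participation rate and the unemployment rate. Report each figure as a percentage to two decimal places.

Labor force participation rate ≈ 63.12%; unemployment rate ≈ 7.76%.

Labor force = employed + unemployed = 2,256.66 + 189.76 = 2,446.42 thousand.
Working-age population = 2,446.42 + 1,429.13 = 3,875.55 thousand.
Unemployment rate = 189.76 / 2,446.42 = 7.76%.
Labor force participation rate = 2,446.42 / 3,875.55 = 63.12%.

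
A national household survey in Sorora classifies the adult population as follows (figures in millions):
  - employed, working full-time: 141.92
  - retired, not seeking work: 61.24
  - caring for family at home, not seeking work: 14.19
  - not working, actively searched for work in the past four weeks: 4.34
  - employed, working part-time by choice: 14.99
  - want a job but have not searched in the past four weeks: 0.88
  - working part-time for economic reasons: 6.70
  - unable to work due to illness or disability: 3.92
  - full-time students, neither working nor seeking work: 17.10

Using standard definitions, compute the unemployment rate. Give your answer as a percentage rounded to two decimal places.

Unemployment rate ≈ 2.58%.

Employed = 141.92 + 14.99 + 6.70 = 163.61 million (anyone who worked, including part-time for economic reasons, counts as employed).
Unemployed = 4.34 million.
Labor force = 163.61 + 4.34 = 167.95 million.
Unemployment rate = 4.34 / 167.95 = 2.58%.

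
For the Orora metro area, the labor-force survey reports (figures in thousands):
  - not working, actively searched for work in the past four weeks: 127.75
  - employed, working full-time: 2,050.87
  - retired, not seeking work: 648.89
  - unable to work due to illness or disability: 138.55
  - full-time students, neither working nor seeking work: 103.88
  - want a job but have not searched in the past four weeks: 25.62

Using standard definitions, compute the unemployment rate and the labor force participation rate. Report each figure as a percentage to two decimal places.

Employed = 2,050.87 thousand.
Unemployed = 127.75 thousand.
Labor force = 2,050.87 + 127.75 = 2,178.62 thousand.
Not in labor force = 648.89 + 138.55 + 103.88 + 25.62 = 916.94 thousand (those not working and not actively searching are outside the labor force — including those who want a job but have given up searching).
Civilian working-age population = 2,178.62 + 916.94 = 3,095.56 thousand.
Unemployment rate = 127.75 / 2,178.62 = 5.86%.
Labor force participation rate = 2,178.62 / 3,095.56 = 70.38%.

Unemployment rate ≈ 5.86%; labor force participation rate ≈ 70.38%.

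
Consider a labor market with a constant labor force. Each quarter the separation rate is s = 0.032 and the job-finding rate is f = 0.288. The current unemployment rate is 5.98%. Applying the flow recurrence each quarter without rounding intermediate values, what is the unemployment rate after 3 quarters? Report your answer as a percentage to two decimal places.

With a fixed labor force, u_{t+1} = u_t + s·(1−u_t) − f·u_t = u_t·(1−s−f) + s.
Here 1−s−f = 0.680 and s = 0.032.
u_1 = 0.059800 × 0.680 + 0.032 = 0.072664.
u_2 = 0.072664 × 0.680 + 0.032 = 0.081412.
u_3 = 0.081412 × 0.680 + 0.032 = 0.087360.

Unemployment rate after three quarters ≈ 8.74%.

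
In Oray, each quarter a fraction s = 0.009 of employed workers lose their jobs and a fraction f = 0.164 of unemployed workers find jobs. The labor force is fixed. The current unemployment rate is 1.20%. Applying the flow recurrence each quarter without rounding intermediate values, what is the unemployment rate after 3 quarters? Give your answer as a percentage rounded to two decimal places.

Unemployment rate after three quarters ≈ 2.94%.

With a fixed labor force, u_{t+1} = u_t + s·(1−u_t) − f·u_t = u_t·(1−s−f) + s.
Here 1−s−f = 0.827 and s = 0.009.
u_1 = 0.012000 × 0.827 + 0.009 = 0.018924.
u_2 = 0.018924 × 0.827 + 0.009 = 0.024650.
u_3 = 0.024650 × 0.827 + 0.009 = 0.029386.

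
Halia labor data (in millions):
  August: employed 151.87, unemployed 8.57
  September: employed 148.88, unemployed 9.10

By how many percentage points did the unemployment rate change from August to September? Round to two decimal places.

The unemployment rate changed by +0.42 percentage points.

August: labor force = 151.87 + 8.57 = 160.44; u = 8.57/160.44 = 5.34%.
September: labor force = 148.88 + 9.10 = 157.98; u = 9.10/157.98 = 5.76%.
Change = 5.76% − 5.34% = +0.42 pp.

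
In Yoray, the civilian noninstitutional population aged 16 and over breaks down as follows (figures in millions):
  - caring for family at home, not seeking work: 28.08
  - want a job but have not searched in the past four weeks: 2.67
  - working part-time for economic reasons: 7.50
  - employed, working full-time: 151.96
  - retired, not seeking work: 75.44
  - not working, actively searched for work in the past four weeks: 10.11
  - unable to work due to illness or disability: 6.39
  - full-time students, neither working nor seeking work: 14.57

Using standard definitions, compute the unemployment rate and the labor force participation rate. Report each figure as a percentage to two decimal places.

Unemployment rate ≈ 5.96%; labor force participation rate ≈ 57.15%.

Employed = 7.50 + 151.96 = 159.46 million (anyone who worked, including part-time for economic reasons, counts as employed).
Unemployed = 10.11 million.
Labor force = 159.46 + 10.11 = 169.57 million.
Not in labor force = 28.08 + 2.67 + 75.44 + 6.39 + 14.57 = 127.15 million (those not working and not actively searching are outside the labor force — including those who want a job but have given up searching).
Civilian working-age population = 169.57 + 127.15 = 296.72 million.
Unemployment rate = 10.11 / 169.57 = 5.96%.
Labor force participation rate = 169.57 / 296.72 = 57.15%.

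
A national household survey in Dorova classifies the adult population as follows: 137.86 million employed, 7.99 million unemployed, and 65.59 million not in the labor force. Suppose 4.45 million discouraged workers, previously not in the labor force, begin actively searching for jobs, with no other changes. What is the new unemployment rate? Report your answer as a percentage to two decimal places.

New unemployment rate ≈ 8.28%.

Initially, labor force = 137.86 + 7.99 = 145.85 million, so u = 7.99/145.85 = 5.48%.
After the change, unemployed and labor force both rise by 4.45 → E = 137.86, U = 12.44, labor force = 150.30 million.
New unemployment rate = 12.44 / 150.30 = 8.28%.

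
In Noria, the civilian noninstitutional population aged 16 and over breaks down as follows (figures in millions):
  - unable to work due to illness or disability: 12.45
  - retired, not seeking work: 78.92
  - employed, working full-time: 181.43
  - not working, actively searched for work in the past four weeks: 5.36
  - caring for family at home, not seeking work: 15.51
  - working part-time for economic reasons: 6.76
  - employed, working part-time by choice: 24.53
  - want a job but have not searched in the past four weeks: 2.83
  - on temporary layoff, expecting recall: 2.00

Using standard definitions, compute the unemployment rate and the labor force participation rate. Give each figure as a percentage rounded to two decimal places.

Unemployment rate ≈ 3.34%; labor force participation rate ≈ 66.73%.

Employed = 181.43 + 6.76 + 24.53 = 212.72 million (anyone who worked, including part-time for economic reasons, counts as employed).
Unemployed = 5.36 + 2.00 = 7.36 million (jobless and actively searching, or on temporary layoff).
Labor force = 212.72 + 7.36 = 220.08 million.
Not in labor force = 12.45 + 78.92 + 15.51 + 2.83 = 109.71 million (those not working and not actively searching are outside the labor force — including those who want a job but have given up searching).
Civilian working-age population = 220.08 + 109.71 = 329.79 million.
Unemployment rate = 7.36 / 220.08 = 3.34%.
Labor force participation rate = 220.08 / 329.79 = 66.73%.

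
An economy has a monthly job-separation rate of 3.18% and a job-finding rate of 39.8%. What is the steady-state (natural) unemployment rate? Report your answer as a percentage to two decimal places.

At steady state the flows balance: s·E = f·U, so U/(E+U) = s/(s+f).
u* = 3.18 / (3.18 + 39.8) = 3.18 / 42.98 = 7.40%.

Steady-state unemployment rate ≈ 7.40%.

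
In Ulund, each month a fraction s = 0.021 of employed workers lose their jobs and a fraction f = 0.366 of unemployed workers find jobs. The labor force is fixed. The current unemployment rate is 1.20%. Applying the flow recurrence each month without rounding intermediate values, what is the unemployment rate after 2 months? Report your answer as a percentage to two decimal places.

With a fixed labor force, u_{t+1} = u_t + s·(1−u_t) − f·u_t = u_t·(1−s−f) + s.
Here 1−s−f = 0.613 and s = 0.021.
u_1 = 0.012000 × 0.613 + 0.021 = 0.028356.
u_2 = 0.028356 × 0.613 + 0.021 = 0.038382.

Unemployment rate after two months ≈ 3.84%.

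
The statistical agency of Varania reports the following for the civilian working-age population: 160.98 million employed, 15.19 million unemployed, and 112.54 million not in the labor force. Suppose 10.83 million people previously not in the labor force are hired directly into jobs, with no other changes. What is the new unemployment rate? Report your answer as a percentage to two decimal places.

Initially, labor force = 160.98 + 15.19 = 176.17 million, so u = 15.19/176.17 = 8.62%.
After the change, employed and labor force both rise by 10.83; unemployed unchanged → E = 171.81, U = 15.19, labor force = 187.00 million.
New unemployment rate = 15.19 / 187.00 = 8.12%.

New unemployment rate ≈ 8.12%.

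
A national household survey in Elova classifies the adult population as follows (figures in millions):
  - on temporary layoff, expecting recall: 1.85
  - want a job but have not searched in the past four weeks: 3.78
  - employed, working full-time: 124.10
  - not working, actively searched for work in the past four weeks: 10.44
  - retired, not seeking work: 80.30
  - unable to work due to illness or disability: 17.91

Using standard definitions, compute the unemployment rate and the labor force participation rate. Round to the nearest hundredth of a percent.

Unemployment rate ≈ 9.01%; labor force participation rate ≈ 57.22%.

Employed = 124.10 million.
Unemployed = 1.85 + 10.44 = 12.29 million (jobless and actively searching, or on temporary layoff).
Labor force = 124.10 + 12.29 = 136.39 million.
Not in labor force = 3.78 + 80.30 + 17.91 = 101.99 million (those not working and not actively searching are outside the labor force — including those who want a job but have given up searching).
Civilian working-age population = 136.39 + 101.99 = 238.38 million.
Unemployment rate = 12.29 / 136.39 = 9.01%.
Labor force participation rate = 136.39 / 238.38 = 57.22%.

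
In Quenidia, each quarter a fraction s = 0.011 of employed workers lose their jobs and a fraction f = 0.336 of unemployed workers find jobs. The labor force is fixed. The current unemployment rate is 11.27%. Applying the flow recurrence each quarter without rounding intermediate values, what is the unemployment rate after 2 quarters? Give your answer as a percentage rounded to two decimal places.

Unemployment rate after two quarters ≈ 6.62%.

With a fixed labor force, u_{t+1} = u_t + s·(1−u_t) − f·u_t = u_t·(1−s−f) + s.
Here 1−s−f = 0.653 and s = 0.011.
u_1 = 0.112700 × 0.653 + 0.011 = 0.084593.
u_2 = 0.084593 × 0.653 + 0.011 = 0.066239.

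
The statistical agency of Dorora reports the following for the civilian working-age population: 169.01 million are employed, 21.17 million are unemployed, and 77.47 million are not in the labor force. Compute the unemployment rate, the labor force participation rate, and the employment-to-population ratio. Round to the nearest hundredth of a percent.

Labor force = employed + unemployed = 169.01 + 21.17 = 190.18 million.
Working-age population = 190.18 + 77.47 = 267.65 million.
Unemployment rate = 21.17 / 190.18 = 11.13%.
Labor force participation rate = 190.18 / 267.65 = 71.06%.
Employment-population ratio = 169.01 / 267.65 = 63.15%.

Unemployment rate ≈ 11.13%; labor force participation rate ≈ 71.06%; employment-population ratio ≈ 63.15%.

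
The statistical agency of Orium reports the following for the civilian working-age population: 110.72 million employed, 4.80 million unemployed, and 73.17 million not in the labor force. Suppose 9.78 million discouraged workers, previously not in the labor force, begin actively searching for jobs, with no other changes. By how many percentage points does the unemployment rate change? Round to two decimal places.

Initially, labor force = 110.72 + 4.80 = 115.52 million, so u = 4.80/115.52 = 4.16%.
After the change, unemployed and labor force both rise by 9.78 → E = 110.72, U = 14.58, labor force = 125.30 million.
New unemployment rate = 14.58 / 125.30 = 11.64%.
Change = 11.64% − 4.16% = +7.48 percentage points.

The unemployment rate changes by +7.48 percentage points.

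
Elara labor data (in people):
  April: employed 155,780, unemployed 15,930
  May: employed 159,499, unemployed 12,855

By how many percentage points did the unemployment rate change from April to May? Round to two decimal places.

April: labor force = 155,780 + 15,930 = 171,710; u = 15,930/171,710 = 9.28%.
May: labor force = 159,499 + 12,855 = 172,354; u = 12,855/172,354 = 7.46%.
Change = 7.46% − 9.28% = −1.82 pp.

The unemployment rate changed by −1.82 percentage points.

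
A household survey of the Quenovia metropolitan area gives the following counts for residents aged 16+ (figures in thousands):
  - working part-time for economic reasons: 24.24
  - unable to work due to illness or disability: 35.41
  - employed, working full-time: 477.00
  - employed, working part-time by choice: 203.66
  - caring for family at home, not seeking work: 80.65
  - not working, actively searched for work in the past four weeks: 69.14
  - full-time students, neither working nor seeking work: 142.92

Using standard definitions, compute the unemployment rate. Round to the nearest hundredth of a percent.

Employed = 24.24 + 477.00 + 203.66 = 704.90 thousand (anyone who worked, including part-time for economic reasons, counts as employed).
Unemployed = 69.14 thousand.
Labor force = 704.90 + 69.14 = 774.04 thousand.
Unemployment rate = 69.14 / 774.04 = 8.93%.

Unemployment rate ≈ 8.93%.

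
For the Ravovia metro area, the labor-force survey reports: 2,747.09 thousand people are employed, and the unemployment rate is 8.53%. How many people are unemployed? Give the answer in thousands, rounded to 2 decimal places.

Let U be the number unemployed. The labor force is E + U, and U/(E+U) = 0.0853.
So U = 0.0853 × 2,747.09 / (1 − 0.0853) = 234.3268 / 0.9147 ≈ 256.18 thousand.

About 256.18 thousand are unemployed.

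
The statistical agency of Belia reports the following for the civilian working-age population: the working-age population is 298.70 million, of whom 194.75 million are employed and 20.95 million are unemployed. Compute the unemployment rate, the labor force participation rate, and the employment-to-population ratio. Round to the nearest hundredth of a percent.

Unemployment rate ≈ 9.71%; labor force participation rate ≈ 72.21%; employment-population ratio ≈ 65.20%.

Labor force = employed + unemployed = 194.75 + 20.95 = 215.70 million.
Unemployment rate = 20.95 / 215.70 = 9.71%.
Labor force participation rate = 215.70 / 298.70 = 72.21%.
Employment-population ratio = 194.75 / 298.70 = 65.20%.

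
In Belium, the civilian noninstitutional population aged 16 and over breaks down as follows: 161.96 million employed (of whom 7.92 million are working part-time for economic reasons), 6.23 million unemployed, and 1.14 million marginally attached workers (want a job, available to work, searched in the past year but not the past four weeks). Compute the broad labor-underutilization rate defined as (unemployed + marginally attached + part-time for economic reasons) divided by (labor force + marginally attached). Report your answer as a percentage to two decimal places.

Labor force = 161.96 + 6.23 = 168.19 million.
Numerator = 6.23 + 1.14 + 7.92 = 15.29 million.
Denominator = 168.19 + 1.14 = 169.33 million.
Broad rate = 15.29 / 169.33 = 9.03%.

Broad underutilization rate ≈ 9.03%.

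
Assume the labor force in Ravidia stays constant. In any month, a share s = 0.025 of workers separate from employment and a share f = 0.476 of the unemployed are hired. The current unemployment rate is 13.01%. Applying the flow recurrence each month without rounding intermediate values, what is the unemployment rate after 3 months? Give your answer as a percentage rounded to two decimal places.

With a fixed labor force, u_{t+1} = u_t + s·(1−u_t) − f·u_t = u_t·(1−s−f) + s.
Here 1−s−f = 0.499 and s = 0.025.
u_1 = 0.130100 × 0.499 + 0.025 = 0.089920.
u_2 = 0.089920 × 0.499 + 0.025 = 0.069870.
u_3 = 0.069870 × 0.499 + 0.025 = 0.059865.

Unemployment rate after three months ≈ 5.99%.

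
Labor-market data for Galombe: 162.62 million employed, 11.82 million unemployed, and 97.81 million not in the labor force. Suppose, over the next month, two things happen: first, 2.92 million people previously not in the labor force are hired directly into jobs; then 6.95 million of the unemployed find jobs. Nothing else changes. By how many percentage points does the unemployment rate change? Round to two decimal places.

Initially, labor force = 162.62 + 11.82 = 174.44 million, so u = 11.82/174.44 = 6.78%.
After the first change, employed and labor force both rise by 2.92; unemployed unchanged → E = 165.54, U = 11.82, labor force = 177.36 million.
After the second change, unemployed falls and employed rises by 6.95; labor force unchanged → E = 172.49, U = 4.87, labor force = 177.36 million.
New unemployment rate = 4.87 / 177.36 = 2.75%.
Change = 2.75% − 6.78% = −4.03 percentage points.

The unemployment rate changes by −4.03 percentage points.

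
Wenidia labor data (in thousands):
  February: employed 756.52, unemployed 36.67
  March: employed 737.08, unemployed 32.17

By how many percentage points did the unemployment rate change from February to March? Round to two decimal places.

February: labor force = 756.52 + 36.67 = 793.19; u = 36.67/793.19 = 4.62%.
March: labor force = 737.08 + 32.17 = 769.25; u = 32.17/769.25 = 4.18%.
Change = 4.18% − 4.62% = −0.44 pp.

The unemployment rate changed by −0.44 percentage points.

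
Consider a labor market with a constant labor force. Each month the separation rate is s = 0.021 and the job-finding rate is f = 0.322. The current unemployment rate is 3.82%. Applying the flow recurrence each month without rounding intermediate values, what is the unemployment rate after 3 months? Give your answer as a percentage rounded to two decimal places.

With a fixed labor force, u_{t+1} = u_t + s·(1−u_t) − f·u_t = u_t·(1−s−f) + s.
Here 1−s−f = 0.657 and s = 0.021.
u_1 = 0.038200 × 0.657 + 0.021 = 0.046097.
u_2 = 0.046097 × 0.657 + 0.021 = 0.051286.
u_3 = 0.051286 × 0.657 + 0.021 = 0.054695.

Unemployment rate after three months ≈ 5.47%.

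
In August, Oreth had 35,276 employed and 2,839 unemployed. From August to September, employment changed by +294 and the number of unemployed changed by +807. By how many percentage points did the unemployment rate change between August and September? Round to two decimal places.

The unemployment rate changed by +1.85 percentage points.

August: labor force = 35,276 + 2,839 = 38,115; u = 2,839/38,115 = 7.45%.
September: labor force = 35,570 + 3,646 = 39,216; u = 3,646/39,216 = 9.30%.
Change = 9.30% − 7.45% = +1.85 pp.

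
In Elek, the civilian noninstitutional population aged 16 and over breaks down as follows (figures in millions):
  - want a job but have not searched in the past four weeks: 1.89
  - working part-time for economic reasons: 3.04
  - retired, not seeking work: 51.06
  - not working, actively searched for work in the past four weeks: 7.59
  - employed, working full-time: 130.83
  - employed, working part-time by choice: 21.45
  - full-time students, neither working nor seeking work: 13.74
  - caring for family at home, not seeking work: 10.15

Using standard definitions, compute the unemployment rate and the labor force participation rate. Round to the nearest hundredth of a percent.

Unemployment rate ≈ 4.66%; labor force participation rate ≈ 67.95%.

Employed = 3.04 + 130.83 + 21.45 = 155.32 million (anyone who worked, including part-time for economic reasons, counts as employed).
Unemployed = 7.59 million.
Labor force = 155.32 + 7.59 = 162.91 million.
Not in labor force = 1.89 + 51.06 + 13.74 + 10.15 = 76.84 million (those not working and not actively searching are outside the labor force — including those who want a job but have given up searching).
Civilian working-age population = 162.91 + 76.84 = 239.75 million.
Unemployment rate = 7.59 / 162.91 = 4.66%.
Labor force participation rate = 162.91 / 239.75 = 67.95%.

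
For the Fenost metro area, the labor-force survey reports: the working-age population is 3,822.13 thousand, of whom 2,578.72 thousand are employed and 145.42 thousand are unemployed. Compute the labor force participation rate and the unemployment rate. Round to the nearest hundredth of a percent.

Labor force = employed + unemployed = 2,578.72 + 145.42 = 2,724.14 thousand.
Unemployment rate = 145.42 / 2,724.14 = 5.34%.
Labor force participation rate = 2,724.14 / 3,822.13 = 71.27%.

Labor force participation rate ≈ 71.27%; unemployment rate ≈ 5.34%.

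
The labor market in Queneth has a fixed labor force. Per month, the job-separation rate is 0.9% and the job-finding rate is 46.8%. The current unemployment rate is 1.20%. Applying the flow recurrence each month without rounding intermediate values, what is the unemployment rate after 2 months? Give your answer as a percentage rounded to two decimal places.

With a fixed labor force, u_{t+1} = u_t + s·(1−u_t) − f·u_t = u_t·(1−s−f) + s.
Here 1−s−f = 0.523 and s = 0.009.
u_1 = 0.012000 × 0.523 + 0.009 = 0.015276.
u_2 = 0.015276 × 0.523 + 0.009 = 0.016989.

Unemployment rate after two months ≈ 1.70%.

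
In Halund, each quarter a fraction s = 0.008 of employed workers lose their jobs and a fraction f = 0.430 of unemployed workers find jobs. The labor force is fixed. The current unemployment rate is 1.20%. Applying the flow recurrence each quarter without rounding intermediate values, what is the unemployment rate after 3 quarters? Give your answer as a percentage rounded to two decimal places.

Unemployment rate after three quarters ≈ 1.72%.

With a fixed labor force, u_{t+1} = u_t + s·(1−u_t) − f·u_t = u_t·(1−s−f) + s.
Here 1−s−f = 0.562 and s = 0.008.
u_1 = 0.012000 × 0.562 + 0.008 = 0.014744.
u_2 = 0.014744 × 0.562 + 0.008 = 0.016286.
u_3 = 0.016286 × 0.562 + 0.008 = 0.017153.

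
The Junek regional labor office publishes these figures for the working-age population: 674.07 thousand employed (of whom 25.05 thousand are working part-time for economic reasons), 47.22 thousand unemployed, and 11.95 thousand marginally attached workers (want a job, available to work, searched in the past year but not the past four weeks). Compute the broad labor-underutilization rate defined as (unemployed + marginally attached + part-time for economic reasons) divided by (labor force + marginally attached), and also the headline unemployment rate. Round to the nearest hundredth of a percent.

Broad underutilization rate ≈ 11.49%; headline unemployment rate ≈ 6.55%.

Labor force = 674.07 + 47.22 = 721.29 thousand.
Numerator = 47.22 + 11.95 + 25.05 = 84.22 thousand.
Denominator = 721.29 + 11.95 = 733.24 thousand.
Broad rate = 84.22 / 733.24 = 11.49%.
Headline unemployment rate = 47.22 / 721.29 = 6.55%.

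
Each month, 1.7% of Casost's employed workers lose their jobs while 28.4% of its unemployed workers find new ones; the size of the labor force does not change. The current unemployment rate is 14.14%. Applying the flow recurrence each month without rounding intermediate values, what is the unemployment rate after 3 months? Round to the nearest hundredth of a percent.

With a fixed labor force, u_{t+1} = u_t + s·(1−u_t) − f·u_t = u_t·(1−s−f) + s.
Here 1−s−f = 0.699 and s = 0.017.
u_1 = 0.141400 × 0.699 + 0.017 = 0.115839.
u_2 = 0.115839 × 0.699 + 0.017 = 0.097971.
u_3 = 0.097971 × 0.699 + 0.017 = 0.085482.

Unemployment rate after three months ≈ 8.55%.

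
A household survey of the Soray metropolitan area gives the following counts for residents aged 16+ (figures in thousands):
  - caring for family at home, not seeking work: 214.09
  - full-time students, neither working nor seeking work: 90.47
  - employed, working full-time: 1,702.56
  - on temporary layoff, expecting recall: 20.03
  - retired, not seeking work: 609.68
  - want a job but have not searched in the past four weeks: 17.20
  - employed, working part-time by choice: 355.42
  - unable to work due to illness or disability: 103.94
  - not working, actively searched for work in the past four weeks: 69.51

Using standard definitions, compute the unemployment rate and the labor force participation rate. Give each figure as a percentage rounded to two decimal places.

Employed = 1,702.56 + 355.42 = 2,057.98 thousand.
Unemployed = 20.03 + 69.51 = 89.54 thousand (jobless and actively searching, or on temporary layoff).
Labor force = 2,057.98 + 89.54 = 2,147.52 thousand.
Not in labor force = 214.09 + 90.47 + 609.68 + 17.20 + 103.94 = 1,035.38 thousand (those not working and not actively searching are outside the labor force — including those who want a job but have given up searching).
Civilian working-age population = 2,147.52 + 1,035.38 = 3,182.90 thousand.
Unemployment rate = 89.54 / 2,147.52 = 4.17%.
Labor force participation rate = 2,147.52 / 3,182.90 = 67.47%.

Unemployment rate ≈ 4.17%; labor force participation rate ≈ 67.47%.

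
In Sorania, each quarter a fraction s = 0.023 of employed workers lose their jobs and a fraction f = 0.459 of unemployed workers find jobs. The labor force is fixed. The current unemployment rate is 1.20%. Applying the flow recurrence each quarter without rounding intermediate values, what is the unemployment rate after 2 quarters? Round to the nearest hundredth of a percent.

With a fixed labor force, u_{t+1} = u_t + s·(1−u_t) − f·u_t = u_t·(1−s−f) + s.
Here 1−s−f = 0.518 and s = 0.023.
u_1 = 0.012000 × 0.518 + 0.023 = 0.029216.
u_2 = 0.029216 × 0.518 + 0.023 = 0.038134.

Unemployment rate after two quarters ≈ 3.81%.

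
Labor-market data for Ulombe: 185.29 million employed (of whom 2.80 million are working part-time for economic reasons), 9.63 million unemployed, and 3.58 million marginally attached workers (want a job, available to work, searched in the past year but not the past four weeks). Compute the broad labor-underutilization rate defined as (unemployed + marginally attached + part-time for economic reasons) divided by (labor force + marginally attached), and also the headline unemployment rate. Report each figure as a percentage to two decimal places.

Broad underutilization rate ≈ 8.07%; headline unemployment rate ≈ 4.94%.

Labor force = 185.29 + 9.63 = 194.92 million.
Numerator = 9.63 + 3.58 + 2.80 = 16.01 million.
Denominator = 194.92 + 3.58 = 198.50 million.
Broad rate = 16.01 / 198.50 = 8.07%.
Headline unemployment rate = 9.63 / 194.92 = 4.94%.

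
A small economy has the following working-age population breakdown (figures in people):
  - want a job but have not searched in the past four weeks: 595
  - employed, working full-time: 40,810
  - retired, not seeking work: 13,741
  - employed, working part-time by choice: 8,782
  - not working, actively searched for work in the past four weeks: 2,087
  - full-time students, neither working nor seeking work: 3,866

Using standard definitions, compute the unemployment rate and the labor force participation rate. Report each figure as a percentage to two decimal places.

Employed = 40,810 + 8,782 = 49,592.
Unemployed = 2,087.
Labor force = 49,592 + 2,087 = 51,679.
Not in labor force = 595 + 13,741 + 3,866 = 18,202 (those not working and not actively searching are outside the labor force — including those who want a job but have given up searching).
Civilian working-age population = 51,679 + 18,202 = 69,881.
Unemployment rate = 2,087 / 51,679 = 4.04%.
Labor force participation rate = 51,679 / 69,881 = 73.95%.

Unemployment rate ≈ 4.04%; labor force participation rate ≈ 73.95%.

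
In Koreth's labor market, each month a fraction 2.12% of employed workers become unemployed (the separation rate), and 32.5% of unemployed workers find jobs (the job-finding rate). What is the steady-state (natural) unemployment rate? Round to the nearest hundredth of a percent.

Steady-state unemployment rate ≈ 6.12%.

At steady state the flows balance: s·E = f·U, so U/(E+U) = s/(s+f).
u* = 2.12 / (2.12 + 32.5) = 2.12 / 34.62 = 6.12%.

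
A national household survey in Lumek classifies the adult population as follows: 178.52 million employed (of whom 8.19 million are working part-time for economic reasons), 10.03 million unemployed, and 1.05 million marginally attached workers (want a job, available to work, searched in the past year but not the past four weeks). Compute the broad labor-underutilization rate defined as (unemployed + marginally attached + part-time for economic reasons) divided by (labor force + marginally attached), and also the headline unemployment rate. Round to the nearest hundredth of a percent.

Labor force = 178.52 + 10.03 = 188.55 million.
Numerator = 10.03 + 1.05 + 8.19 = 19.27 million.
Denominator = 188.55 + 1.05 = 189.60 million.
Broad rate = 19.27 / 189.60 = 10.16%.
Headline unemployment rate = 10.03 / 188.55 = 5.32%.

Broad underutilization rate ≈ 10.16%; headline unemployment rate ≈ 5.32%.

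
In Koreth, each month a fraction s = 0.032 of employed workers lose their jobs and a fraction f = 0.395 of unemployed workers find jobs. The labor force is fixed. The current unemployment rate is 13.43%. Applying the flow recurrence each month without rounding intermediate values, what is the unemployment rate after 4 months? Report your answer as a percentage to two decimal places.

Unemployment rate after four months ≈ 8.13%.

With a fixed labor force, u_{t+1} = u_t + s·(1−u_t) − f·u_t = u_t·(1−s−f) + s.
Here 1−s−f = 0.573 and s = 0.032.
u_1 = 0.134300 × 0.573 + 0.032 = 0.108954.
u_2 = 0.108954 × 0.573 + 0.032 = 0.094431.
u_3 = 0.094431 × 0.573 + 0.032 = 0.086109.
u_4 = 0.086109 × 0.573 + 0.032 = 0.081340.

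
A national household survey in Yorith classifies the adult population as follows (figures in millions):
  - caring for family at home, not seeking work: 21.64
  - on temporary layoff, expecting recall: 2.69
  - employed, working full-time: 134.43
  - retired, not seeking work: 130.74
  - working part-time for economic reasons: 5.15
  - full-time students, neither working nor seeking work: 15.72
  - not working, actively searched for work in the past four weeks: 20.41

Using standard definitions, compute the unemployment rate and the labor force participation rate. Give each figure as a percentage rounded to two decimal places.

Unemployment rate ≈ 14.20%; labor force participation rate ≈ 49.18%.

Employed = 134.43 + 5.15 = 139.58 million (anyone who worked, including part-time for economic reasons, counts as employed).
Unemployed = 2.69 + 20.41 = 23.10 million (jobless and actively searching, or on temporary layoff).
Labor force = 139.58 + 23.10 = 162.68 million.
Not in labor force = 21.64 + 130.74 + 15.72 = 168.10 million (those not working and not actively searching are outside the labor force).
Civilian working-age population = 162.68 + 168.10 = 330.78 million.
Unemployment rate = 23.10 / 162.68 = 14.20%.
Labor force participation rate = 162.68 / 330.78 = 49.18%.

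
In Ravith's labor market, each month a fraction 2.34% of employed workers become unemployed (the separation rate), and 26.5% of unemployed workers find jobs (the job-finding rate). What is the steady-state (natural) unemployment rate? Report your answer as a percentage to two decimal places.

At steady state the flows balance: s·E = f·U, so U/(E+U) = s/(s+f).
u* = 2.34 / (2.34 + 26.5) = 2.34 / 28.84 = 8.11%.

Steady-state unemployment rate ≈ 8.11%.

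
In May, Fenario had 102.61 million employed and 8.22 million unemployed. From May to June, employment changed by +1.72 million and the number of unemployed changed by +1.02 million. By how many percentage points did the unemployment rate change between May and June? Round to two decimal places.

May: labor force = 102.61 + 8.22 = 110.83; u = 8.22/110.83 = 7.42%.
June: labor force = 104.33 + 9.24 = 113.57; u = 9.24/113.57 = 8.14%.
Change = 8.14% − 7.42% = +0.72 pp.

The unemployment rate changed by +0.72 percentage points.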